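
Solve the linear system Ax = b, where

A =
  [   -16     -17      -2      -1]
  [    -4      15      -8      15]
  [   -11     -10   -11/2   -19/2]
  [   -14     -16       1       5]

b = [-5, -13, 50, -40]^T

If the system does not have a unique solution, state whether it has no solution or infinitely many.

infinitely many solutions

Row-reduce:
R1 ← R1 / (-16).
R2 ← R2 + 4·R1.
R3 ← R3 + 11·R1.
R4 ← R4 + 14·R1.
R2 ← R2 / (77/4).
R1 ← R1 − 17/16·R2.
R3 ← R3 − 27/16·R2.
R4 ← R4 + 9/8·R2.
R3 ← R3 / (-267/77).
R1 ← R1 − 83/154·R3.
R2 ← R2 + 30/77·R3.
R4 ← R4 − 178/77·R3.
Rank is 3 with 4 unknowns, leaving x_4 free.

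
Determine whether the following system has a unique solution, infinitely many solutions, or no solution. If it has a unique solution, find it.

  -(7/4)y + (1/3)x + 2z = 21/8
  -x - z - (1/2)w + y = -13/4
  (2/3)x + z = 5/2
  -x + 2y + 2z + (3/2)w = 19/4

x = 3/2, y = 1/2, z = 3/2, w = 3/2

Row-reduce the augmented matrix:
R1 ← R1 / (1/3).
R2 ← R2 + 1·R1.
R3 ← R3 − 2/3·R1.
R4 ← R4 + 1·R1.
R2 ← R2 / (-17/4).
R1 ← R1 + 21/4·R2.
R3 ← R3 − 7/2·R2.
R4 ← R4 + 13/4·R2.
R3 ← R3 / (19/17).
R1 ← R1 + 3/17·R3.
R2 ← R2 + 20/17·R3.
R4 ← R4 − 71/17·R3.
R4 ← R4 / (65/19).
R1 ← R1 − 21/38·R4.
R2 ← R2 + 6/19·R4.
R3 ← R3 + 7/19·R4.
Reading off the reduced rows gives x = 3/2, y = 1/2, z = 3/2, w = 3/2.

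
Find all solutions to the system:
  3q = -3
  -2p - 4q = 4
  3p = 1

Row-reduce:
Swap R1 and R2.
R1 ← R1 / (-2).
R3 ← R3 − 3·R1.
R2 ← R2 / (3).
R1 ← R1 − 2·R2.
R3 ← R3 + 6·R2.
Row 3 reduces to 0 = 1, a contradiction. The system is inconsistent.

no solution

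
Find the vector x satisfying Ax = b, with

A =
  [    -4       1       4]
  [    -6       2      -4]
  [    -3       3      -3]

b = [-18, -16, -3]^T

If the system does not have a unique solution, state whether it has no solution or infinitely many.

x_1 = 4, x_2 = 2, x_3 = -1

Row-reduce the augmented matrix:
R1 ← R1 / (-4).
R2 ← R2 + 6·R1.
R3 ← R3 + 3·R1.
R2 ← R2 / (1/2).
R1 ← R1 + 1/4·R2.
R3 ← R3 − 9/4·R2.
R3 ← R3 / (39).
R1 ← R1 + 6·R3.
R2 ← R2 + 20·R3.
Reading off the reduced rows gives x_1 = 4, x_2 = 2, x_3 = -1.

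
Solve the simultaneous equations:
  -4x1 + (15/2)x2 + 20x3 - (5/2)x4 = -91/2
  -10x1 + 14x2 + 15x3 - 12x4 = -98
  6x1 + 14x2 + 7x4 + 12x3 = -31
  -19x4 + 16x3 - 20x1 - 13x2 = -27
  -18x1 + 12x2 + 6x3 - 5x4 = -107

Row-reduce:
R1 ← R1 / (-4).
R2 ← R2 + 10·R1.
R3 ← R3 − 6·R1.
R4 ← R4 + 20·R1.
R5 ← R5 + 18·R1.
R2 ← R2 / (-19/4).
R1 ← R1 + 15/8·R2.
R3 ← R3 − 101/4·R2.
R4 ← R4 + 101/2·R2.
R5 ← R5 + 87/4·R2.
R3 ← R3 / (-2737/19).
R1 ← R1 − 335/38·R3.
R2 ← R2 − 140/19·R3.
R4 ← R4 − 5474/19·R3.
R5 ← R5 − 1449/19·R3.
Swap R4 and R5.
R4 ← R4 / (308/17).
R1 ← R1 − 6695/5474·R4.
R2 ← R2 + 73/391·R4.
R3 ← R3 − 519/2737·R4.
Row 5 reduces to 0 = 2, a contradiction. The system is inconsistent.

no solution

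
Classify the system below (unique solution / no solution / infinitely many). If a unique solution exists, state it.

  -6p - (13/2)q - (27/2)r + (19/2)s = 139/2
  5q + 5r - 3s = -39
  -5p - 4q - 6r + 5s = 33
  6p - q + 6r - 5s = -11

infinitely many solutions

Row-reduce:
R1 ← R1 / (-6).
R3 ← R3 + 5·R1.
R4 ← R4 − 6·R1.
R2 ← R2 / (5).
R1 ← R1 − 13/12·R2.
R3 ← R3 − 17/12·R2.
R4 ← R4 + 15/2·R2.
R3 ← R3 / (23/6).
R1 ← R1 − 7/6·R3.
R2 ← R2 − 1·R3.
Rank is 3 with 4 unknowns, leaving s free.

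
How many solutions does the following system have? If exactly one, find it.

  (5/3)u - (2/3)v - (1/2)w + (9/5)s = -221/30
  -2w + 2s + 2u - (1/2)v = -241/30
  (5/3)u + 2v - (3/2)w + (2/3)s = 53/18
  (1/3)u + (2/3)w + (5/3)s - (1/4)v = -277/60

u = -3/5, v = 3, w = 1/3, s = -7/3

Row-reduce the augmented matrix:
R1 ← R1 / (5/3).
R2 ← R2 − 2·R1.
R3 ← R3 − 5/3·R1.
R4 ← R4 − 1/3·R1.
R2 ← R2 / (3/10).
R1 ← R1 + 2/5·R2.
R3 ← R3 − 8/3·R2.
R4 ← R4 + 7/60·R2.
R3 ← R3 / (103/9).
R1 ← R1 + 13/6·R3.
R2 ← R2 + 14/3·R3.
R4 ← R4 − 2/9·R3.
R4 ← R4 / (638/515).
R1 ← R1 − 949/1030·R4.
R2 ← R2 + 214/515·R4.
R3 ← R3 − 13/515·R4.
Reading off the reduced rows gives u = -3/5, v = 3, w = 1/3, s = -7/3.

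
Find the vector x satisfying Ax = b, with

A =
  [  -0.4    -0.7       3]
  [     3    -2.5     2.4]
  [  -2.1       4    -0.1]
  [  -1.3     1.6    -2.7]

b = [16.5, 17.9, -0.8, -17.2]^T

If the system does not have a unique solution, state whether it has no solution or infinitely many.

x_1 = 2, x_2 = 1, x_3 = 6

Row-reduce the augmented matrix:
R1 ← R1 / (-2/5).
R2 ← R2 − 3·R1.
R3 ← R3 + 21/10·R1.
R4 ← R4 + 13/10·R1.
R2 ← R2 / (-31/4).
R1 ← R1 − 7/4·R2.
R3 ← R3 − 307/40·R2.
R4 ← R4 − 31/8·R2.
R3 ← R3 / (6827/775).
R1 ← R1 + 291/155·R3.
R2 ← R2 + 498/155·R3.
R4 reduces to 0 = 0, so the extra equation is consistent.
Reading off the reduced rows gives x_1 = 2, x_2 = 1, x_3 = 6.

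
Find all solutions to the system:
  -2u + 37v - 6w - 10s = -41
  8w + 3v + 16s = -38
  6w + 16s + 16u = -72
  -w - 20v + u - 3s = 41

Row-reduce:
R1 ← R1 / (-2).
R3 ← R3 − 16·R1.
R4 ← R4 − 1·R1.
R2 ← R2 / (3).
R1 ← R1 + 37/2·R2.
R3 ← R3 − 296·R2.
R4 ← R4 + 3/2·R2.
R3 ← R3 / (-2494/3).
R1 ← R1 − 157/3·R3.
R2 ← R2 − 8/3·R3.
Row 4 reduces to 0 = 3/2, a contradiction. The system is inconsistent.

no solution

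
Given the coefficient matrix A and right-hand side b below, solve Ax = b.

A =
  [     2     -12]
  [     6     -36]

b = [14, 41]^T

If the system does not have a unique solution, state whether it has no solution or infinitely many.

no solution

Row-reduce:
R1 ← R1 / (2).
R2 ← R2 − 6·R1.
Row 2 reduces to 0 = -1, a contradiction. The system is inconsistent.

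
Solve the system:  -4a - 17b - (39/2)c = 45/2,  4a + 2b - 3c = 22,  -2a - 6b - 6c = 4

no solution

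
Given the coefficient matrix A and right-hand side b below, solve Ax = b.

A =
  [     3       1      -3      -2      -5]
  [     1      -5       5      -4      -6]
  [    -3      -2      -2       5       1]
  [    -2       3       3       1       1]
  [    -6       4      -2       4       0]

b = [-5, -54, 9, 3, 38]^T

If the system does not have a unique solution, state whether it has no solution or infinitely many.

x_1 = -4, x_2 = 3, x_3 = -5, x_4 = -2, x_5 = 3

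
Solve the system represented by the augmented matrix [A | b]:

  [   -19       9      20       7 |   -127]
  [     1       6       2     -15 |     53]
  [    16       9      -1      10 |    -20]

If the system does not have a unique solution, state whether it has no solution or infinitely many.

Row-reduce:
R1 ← R1 / (-19).
R2 ← R2 − 1·R1.
R3 ← R3 − 16·R1.
R2 ← R2 / (123/19).
R1 ← R1 + 9/19·R2.
R3 ← R3 − 315/19·R2.
R3 ← R3 / (329/41).
R1 ← R1 + 34/41·R3.
R2 ← R2 − 58/123·R3.
Rank is 3 with 4 unknowns, leaving x_4 free.

infinitely many solutions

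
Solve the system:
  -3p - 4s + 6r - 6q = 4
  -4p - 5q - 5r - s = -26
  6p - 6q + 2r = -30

Row-reduce:
R1 ← R1 / (-3).
R2 ← R2 + 4·R1.
R3 ← R3 − 6·R1.
R2 ← R2 / (3).
R1 ← R1 − 2·R2.
R3 ← R3 + 18·R2.
R3 ← R3 / (-64).
R1 ← R1 − 20/3·R3.
R2 ← R2 + 13/3·R3.
Rank is 3 with 4 unknowns, leaving s free.

infinitely many solutions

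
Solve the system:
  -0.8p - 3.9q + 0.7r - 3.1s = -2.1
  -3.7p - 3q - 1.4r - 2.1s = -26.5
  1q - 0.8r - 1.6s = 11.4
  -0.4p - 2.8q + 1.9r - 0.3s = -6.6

p = 5, q = 5, r = 4, s = -6

Row-reduce the augmented matrix:
R1 ← R1 / (-4/5).
R2 ← R2 + 37/10·R1.
R4 ← R4 + 2/5·R1.
R2 ← R2 / (1203/80).
R1 ← R1 − 39/8·R2.
R3 ← R3 − 1·R2.
R4 ← R4 + 17/20·R2.
R3 ← R3 / (-2957/6015).
R1 ← R1 − 252/401·R3.
R2 ← R2 + 371/1203·R3.
R4 ← R4 − 15493/12030·R3.
R4 ← R4 / (-64784/14785).
R1 ← R1 + 9397/2957·R4.
R2 ← R2 − 6884/2957·R4.
R3 ← R3 − 14519/2957·R4.
Reading off the reduced rows gives p = 5, q = 5, r = 4, s = -6.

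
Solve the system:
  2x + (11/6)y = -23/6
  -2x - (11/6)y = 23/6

infinitely many solutions

Row-reduce:
R1 ← R1 / (2).
R2 ← R2 + 2·R1.
Rank is 1 with 2 unknowns, leaving y free.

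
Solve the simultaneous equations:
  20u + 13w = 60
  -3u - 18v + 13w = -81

Row-reduce:
R1 ← R1 / (20).
R2 ← R2 + 3·R1.
R2 ← R2 / (-18).
Rank is 2 with 3 unknowns, leaving w free.

infinitely many solutions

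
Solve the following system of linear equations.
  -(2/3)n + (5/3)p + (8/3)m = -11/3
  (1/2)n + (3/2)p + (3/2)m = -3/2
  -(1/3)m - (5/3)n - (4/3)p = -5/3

no solution

Row-reduce:
R1 ← R1 / (8/3).
R2 ← R2 − 3/2·R1.
R3 ← R3 + 1/3·R1.
R2 ← R2 / (7/8).
R1 ← R1 + 1/4·R2.
R3 ← R3 + 7/4·R2.
Row 3 reduces to 0 = -1, a contradiction. The system is inconsistent.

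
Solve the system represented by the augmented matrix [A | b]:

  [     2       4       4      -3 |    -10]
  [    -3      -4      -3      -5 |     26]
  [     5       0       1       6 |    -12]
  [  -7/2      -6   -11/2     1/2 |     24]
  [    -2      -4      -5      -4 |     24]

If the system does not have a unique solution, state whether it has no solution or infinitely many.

Row-reduce:
R1 ← R1 / (2).
R2 ← R2 + 3·R1.
R3 ← R3 − 5·R1.
R4 ← R4 + 7/2·R1.
R5 ← R5 + 2·R1.
R2 ← R2 / (2).
R1 ← R1 − 2·R2.
R3 ← R3 + 10·R2.
R4 ← R4 − 1·R2.
R3 ← R3 / (6).
R1 ← R1 + 1·R3.
R2 ← R2 − 3/2·R3.
R5 ← R5 + 1·R3.
Swap R4 and R5.
R4 ← R4 / (-38/3).
R1 ← R1 − 7/3·R4.
R2 ← R2 − 15/4·R4.
R3 ← R3 + 17/3·R4.
Row 5 reduces to 0 = 1, a contradiction. The system is inconsistent.

no solution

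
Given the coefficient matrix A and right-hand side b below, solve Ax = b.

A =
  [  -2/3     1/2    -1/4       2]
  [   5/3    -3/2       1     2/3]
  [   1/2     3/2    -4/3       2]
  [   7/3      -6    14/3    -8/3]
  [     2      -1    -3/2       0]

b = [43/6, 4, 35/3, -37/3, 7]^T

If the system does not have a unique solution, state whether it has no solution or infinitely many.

Row-reduce:
R1 ← R1 / (-2/3).
R2 ← R2 − 5/3·R1.
R3 ← R3 − 1/2·R1.
R4 ← R4 − 7/3·R1.
R5 ← R5 − 2·R1.
R2 ← R2 / (-1/4).
R1 ← R1 + 3/4·R2.
R3 ← R3 − 15/8·R2.
R4 ← R4 + 17/4·R2.
R5 ← R5 − 1/2·R2.
R3 ← R3 / (31/24).
R1 ← R1 + 3/4·R3.
R2 ← R2 + 3/2·R3.
R4 ← R4 + 31/12·R3.
R5 ← R5 + 3/2·R3.
Swap R4 and R5.
R4 ← R4 / (6580/93).
R1 ← R1 − 208/31·R4.
R2 ← R2 − 2860/93·R4.
R3 ← R3 − 1104/31·R4.
Row 5 reduces to 0 = 3, a contradiction. The system is inconsistent.

no solution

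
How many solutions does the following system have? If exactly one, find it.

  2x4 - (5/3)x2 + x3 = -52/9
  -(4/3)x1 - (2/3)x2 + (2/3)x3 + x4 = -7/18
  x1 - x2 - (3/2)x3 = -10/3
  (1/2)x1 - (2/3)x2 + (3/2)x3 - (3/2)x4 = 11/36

Row-reduce the augmented matrix:
Swap R1 and R2.
R1 ← R1 / (-4/3).
R3 ← R3 − 1·R1.
R4 ← R4 − 1/2·R1.
R2 ← R2 / (-5/3).
R1 ← R1 − 1/2·R2.
R3 ← R3 + 3/2·R2.
R4 ← R4 + 11/12·R2.
R3 ← R3 / (-19/10).
R1 ← R1 + 1/5·R3.
R2 ← R2 + 3/5·R3.
R4 ← R4 − 6/5·R3.
R4 ← R4 / (-439/152).
R1 ← R1 + 3/76·R4.
R2 ← R2 + 33/38·R4.
R3 ← R3 − 21/38·R4.
Reading off the reduced rows gives x1 = -5/3, x2 = 5/3, x3 = 0, x4 = -3/2.

x1 = -5/3, x2 = 5/3, x3 = 0, x4 = -3/2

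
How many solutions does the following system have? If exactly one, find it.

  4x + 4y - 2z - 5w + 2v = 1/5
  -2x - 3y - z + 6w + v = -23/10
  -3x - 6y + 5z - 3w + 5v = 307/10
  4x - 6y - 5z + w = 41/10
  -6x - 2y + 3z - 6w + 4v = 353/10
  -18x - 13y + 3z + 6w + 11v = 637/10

Row-reduce the augmented matrix:
R1 ← R1 / (4).
R2 ← R2 + 2·R1.
R3 ← R3 + 3·R1.
R4 ← R4 − 4·R1.
R5 ← R5 + 6·R1.
R6 ← R6 + 18·R1.
R2 ← R2 / (-1).
R1 ← R1 − 1·R2.
R3 ← R3 + 3·R2.
R4 ← R4 + 10·R2.
R5 ← R5 − 4·R2.
R6 ← R6 − 5·R2.
R3 ← R3 / (19/2).
R1 ← R1 + 5/2·R3.
R2 ← R2 − 2·R3.
R4 ← R4 − 17·R3.
R5 ← R5 + 8·R3.
R6 ← R6 + 16·R3.
R4 ← R4 / (71/38).
R1 ← R1 + 87/38·R4.
R2 ← R2 − 5/38·R4.
R3 ← R3 + 69/38·R4.
R5 ← R5 + 533/38·R4.
R6 ← R6 + 533/19·R4.
R5 ← R5 / (-11108/71).
R1 ← R1 + 1805/71·R5.
R2 ← R2 + 35/71·R5.
R3 ← R3 + 1576/71·R5.
R4 ← R4 + 870/71·R5.
R6 ← R6 + 22216/71·R5.
R6 reduces to 0 = 0, so the extra equation is consistent.
Reading off the reduced rows gives x = -2, y = -2, z = -1/2, w = -12/5, v = 8/5.

x = -2, y = -2, z = -1/2, w = -12/5, v = 8/5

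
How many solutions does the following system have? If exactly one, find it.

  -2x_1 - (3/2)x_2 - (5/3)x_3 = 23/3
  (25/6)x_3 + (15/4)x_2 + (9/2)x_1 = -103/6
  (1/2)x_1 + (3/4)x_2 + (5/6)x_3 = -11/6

Row-reduce:
R1 ← R1 / (-2).
R2 ← R2 − 9/2·R1.
R3 ← R3 − 1/2·R1.
R2 ← R2 / (3/8).
R1 ← R1 − 3/4·R2.
R3 ← R3 − 3/8·R2.
Rank is 2 with 3 unknowns, leaving x_3 free.

infinitely many solutions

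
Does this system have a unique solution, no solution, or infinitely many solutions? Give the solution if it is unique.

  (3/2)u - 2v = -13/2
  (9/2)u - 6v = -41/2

Row-reduce:
R1 ← R1 / (3/2).
R2 ← R2 − 9/2·R1.
Row 2 reduces to 0 = -1, a contradiction. The system is inconsistent.

no solution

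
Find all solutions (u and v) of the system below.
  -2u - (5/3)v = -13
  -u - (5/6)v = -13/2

infinitely many solutions

Row-reduce:
R1 ← R1 / (-2).
R2 ← R2 + 1·R1.
Rank is 1 with 2 unknowns, leaving v free.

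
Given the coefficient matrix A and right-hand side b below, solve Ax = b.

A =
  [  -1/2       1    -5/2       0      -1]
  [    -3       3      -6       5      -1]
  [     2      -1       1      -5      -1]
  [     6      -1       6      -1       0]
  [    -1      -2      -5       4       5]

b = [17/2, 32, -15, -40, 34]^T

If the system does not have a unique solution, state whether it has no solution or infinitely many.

infinitely many solutions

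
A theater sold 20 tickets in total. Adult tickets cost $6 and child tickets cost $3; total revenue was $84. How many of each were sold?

adult tickets: 8, child tickets: 12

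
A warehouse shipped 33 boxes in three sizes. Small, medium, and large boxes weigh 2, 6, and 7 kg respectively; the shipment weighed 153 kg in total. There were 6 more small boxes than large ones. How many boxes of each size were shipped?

small boxes: 13, medium boxes: 13, large boxes: 7

Let s = small boxes, m = medium boxes, l = large boxes.
  s + m + l = 33
  2s + 6m + 7l = 153
  -l + s = 6
Row-reduce the augmented matrix:
R2 ← R2 − 2·R1.
R3 ← R3 − 1·R1.
R2 ← R2 / (4).
R1 ← R1 − 1·R2.
R3 ← R3 + 1·R2.
R3 ← R3 / (-3/4).
R1 ← R1 + 1/4·R3.
R2 ← R2 − 5/4·R3.
Reading off the reduced rows gives s = 13, m = 13, l = 7.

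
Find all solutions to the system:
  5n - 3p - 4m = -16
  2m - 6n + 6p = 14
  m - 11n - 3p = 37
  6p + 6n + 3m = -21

m = 1, n = -3, p = -1

Row-reduce the augmented matrix:
R1 ← R1 / (-4).
R2 ← R2 − 2·R1.
R3 ← R3 − 1·R1.
R4 ← R4 − 3·R1.
R2 ← R2 / (-7/2).
R1 ← R1 + 5/4·R2.
R3 ← R3 + 39/4·R2.
R4 ← R4 − 39/4·R2.
R3 ← R3 / (-114/7).
R1 ← R1 + 6/7·R3.
R2 ← R2 + 9/7·R3.
R4 ← R4 − 114/7·R3.
R4 reduces to 0 = 0, so the extra equation is consistent.
Reading off the reduced rows gives m = 1, n = -3, p = -1.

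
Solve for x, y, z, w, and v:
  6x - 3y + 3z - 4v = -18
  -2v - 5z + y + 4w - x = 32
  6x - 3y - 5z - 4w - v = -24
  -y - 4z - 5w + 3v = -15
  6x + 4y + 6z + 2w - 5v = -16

x = -6, y = 0, z = -2, w = 1, v = -6

Row-reduce the augmented matrix:
R1 ← R1 / (6).
R2 ← R2 + 1·R1.
R3 ← R3 − 6·R1.
R5 ← R5 − 6·R1.
R2 ← R2 / (1/2).
R1 ← R1 + 1/2·R2.
R4 ← R4 + 1·R2.
R5 ← R5 − 7·R2.
R3 ← R3 / (-8).
R1 ← R1 + 4·R3.
R2 ← R2 + 9·R3.
R4 ← R4 + 13·R3.
R5 ← R5 − 66·R3.
R4 ← R4 / (19/2).
R1 ← R1 − 6·R4.
R2 ← R2 − 25/2·R4.
R3 ← R3 − 1/2·R4.
R5 ← R5 + 87·R4.
R5 ← R5 / (-281/57).
R1 ← R1 + 16/57·R5.
R2 ← R2 − 59/76·R5.
R3 ← R3 − 1/228·R5.
R4 ← R4 + 173/228·R5.
Reading off the reduced rows gives x = -6, y = 0, z = -2, w = 1, v = -6.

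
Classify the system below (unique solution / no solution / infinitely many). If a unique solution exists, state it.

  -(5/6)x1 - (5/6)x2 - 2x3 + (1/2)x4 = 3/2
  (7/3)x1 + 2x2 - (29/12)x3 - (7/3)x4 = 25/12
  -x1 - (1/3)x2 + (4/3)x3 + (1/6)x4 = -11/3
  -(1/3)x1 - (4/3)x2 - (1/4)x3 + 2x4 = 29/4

no solution

Row-reduce:
R1 ← R1 / (-5/6).
R2 ← R2 − 7/3·R1.
R3 ← R3 + 1·R1.
R4 ← R4 + 1/3·R1.
R2 ← R2 / (-1/3).
R1 ← R1 − 1·R2.
R3 ← R3 − 2/3·R2.
R4 ← R4 + 1·R2.
R3 ← R3 / (-123/10).
R1 ← R1 + 433/20·R3.
R2 ← R2 − 481/20·R3.
R4 ← R4 − 123/5·R3.
Row 4 reduces to 0 = 2, a contradiction. The system is inconsistent.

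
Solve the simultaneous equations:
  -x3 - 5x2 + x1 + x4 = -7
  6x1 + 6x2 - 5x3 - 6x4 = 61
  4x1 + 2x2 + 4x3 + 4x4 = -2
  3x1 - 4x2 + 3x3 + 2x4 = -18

x1 = 3, x2 = 3, x3 = -5, x4 = 0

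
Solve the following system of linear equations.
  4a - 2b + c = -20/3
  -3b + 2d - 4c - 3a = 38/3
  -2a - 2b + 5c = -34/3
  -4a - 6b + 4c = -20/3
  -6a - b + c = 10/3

Row-reduce the augmented matrix:
R1 ← R1 / (4).
R2 ← R2 + 3·R1.
R3 ← R3 + 2·R1.
R4 ← R4 + 4·R1.
R5 ← R5 + 6·R1.
R2 ← R2 / (-9/2).
R1 ← R1 + 1/2·R2.
R3 ← R3 + 3·R2.
R4 ← R4 + 8·R2.
R5 ← R5 + 4·R2.
R3 ← R3 / (23/3).
R1 ← R1 − 11/18·R3.
R2 ← R2 − 13/18·R3.
R4 ← R4 − 97/9·R3.
R5 ← R5 − 97/18·R3.
R4 ← R4 / (-116/69).
R1 ← R1 + 8/69·R4.
R2 ← R2 + 22/69·R4.
R3 ← R3 + 4/23·R4.
R5 ← R5 + 58/69·R4.
R5 reduces to 0 = 0, so the extra equation is consistent.
Reading off the reduced rows gives a = -1, b = 0, c = -8/3, d = -1/2.

a = -1, b = 0, c = -8/3, d = -1/2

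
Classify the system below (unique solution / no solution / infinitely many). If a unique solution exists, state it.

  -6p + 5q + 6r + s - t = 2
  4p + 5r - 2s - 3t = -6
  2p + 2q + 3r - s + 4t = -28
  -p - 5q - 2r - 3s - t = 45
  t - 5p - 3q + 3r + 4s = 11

p = -5, q = -4, r = -1, s = -5, t = -3

Row-reduce the augmented matrix:
R1 ← R1 / (-6).
R2 ← R2 − 4·R1.
R3 ← R3 − 2·R1.
R4 ← R4 + 1·R1.
R5 ← R5 + 5·R1.
R2 ← R2 / (10/3).
R1 ← R1 + 5/6·R2.
R3 ← R3 − 11/3·R2.
R4 ← R4 + 35/6·R2.
R5 ← R5 + 43/6·R2.
R3 ← R3 / (-49/10).
R1 ← R1 − 5/4·R3.
R2 ← R2 − 27/10·R3.
R4 ← R4 − 51/4·R3.
R5 ← R5 − 347/20·R3.
R4 ← R4 / (-335/98).
R1 ← R1 + 29/98·R4.
R2 ← R2 − 2/49·R4.
R3 ← R3 + 8/49·R4.
R5 ← R5 − 307/98·R4.
R5 ← R5 / (11032/335).
R1 ← R1 − 36/335·R5.
R2 ← R2 − 1104/335·R5.
R3 ← R3 + 731/335·R5.
R4 ← R4 + 1253/335·R5.
Reading off the reduced rows gives p = -5, q = -4, r = -1, s = -5, t = -3.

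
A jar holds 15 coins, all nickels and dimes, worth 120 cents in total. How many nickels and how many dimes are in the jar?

Let n = nickels, d = dimes.
  n + d = 15
  5n + 10d = 120
From equation 1: n = 15 − d.
Substitute into equation 2 and solve: d = 9.
Then n = 6.

nickels: 6, dimes: 9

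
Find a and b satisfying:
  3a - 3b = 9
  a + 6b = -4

Row-reduce the augmented matrix:
R1 ← R1 / (3).
R2 ← R2 − 1·R1.
R2 ← R2 / (7).
R1 ← R1 + 1·R2.
Reading off the reduced rows gives a = 2, b = -1.

a = 2, b = -1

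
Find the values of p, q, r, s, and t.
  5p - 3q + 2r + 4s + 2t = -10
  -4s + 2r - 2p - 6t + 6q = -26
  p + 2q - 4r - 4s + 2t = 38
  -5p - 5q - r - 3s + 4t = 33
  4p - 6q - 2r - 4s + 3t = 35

p = 0, q = 0, r = -4, s = -3, t = 5

Row-reduce the augmented matrix:
R1 ← R1 / (5).
R2 ← R2 + 2·R1.
R3 ← R3 − 1·R1.
R4 ← R4 + 5·R1.
R5 ← R5 − 4·R1.
R2 ← R2 / (24/5).
R1 ← R1 + 3/5·R2.
R3 ← R3 − 13/5·R2.
R4 ← R4 + 8·R2.
R5 ← R5 + 18/5·R2.
R3 ← R3 / (-71/12).
R1 ← R1 − 3/4·R3.
R2 ← R2 − 7/12·R3.
R4 ← R4 − 17/3·R3.
R5 ← R5 + 3/2·R3.
R4 ← R4 / (-451/71).
R1 ← R1 − 4/71·R4.
R2 ← R2 + 60/71·R4.
R3 ← R3 − 42/71·R4.
R5 ← R5 + 576/71·R4.
R5 ← R5 / (-2533/451).
R1 ← R1 − 146/451·R5.
R2 ← R2 + 386/451·R5.
R3 ← R3 + 271/451·R5.
R4 ← R4 + 111/451·R5.
Reading off the reduced rows gives p = 0, q = 0, r = -4, s = -3, t = 5.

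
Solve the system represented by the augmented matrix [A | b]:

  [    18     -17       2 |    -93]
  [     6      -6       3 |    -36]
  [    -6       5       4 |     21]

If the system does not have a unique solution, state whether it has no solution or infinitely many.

Row-reduce:
R1 ← R1 / (18).
R2 ← R2 − 6·R1.
R3 ← R3 + 6·R1.
R2 ← R2 / (-1/3).
R1 ← R1 + 17/18·R2.
R3 ← R3 + 2/3·R2.
Rank is 2 with 3 unknowns, leaving x_3 free.

infinitely many solutions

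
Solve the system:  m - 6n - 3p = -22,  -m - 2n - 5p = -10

infinitely many solutions

Row-reduce:
R2 ← R2 + 1·R1.
R2 ← R2 / (-8).
R1 ← R1 + 6·R2.
Rank is 2 with 3 unknowns, leaving p free.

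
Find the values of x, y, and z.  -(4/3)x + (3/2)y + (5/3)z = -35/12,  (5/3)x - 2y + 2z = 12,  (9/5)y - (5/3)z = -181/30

Row-reduce the augmented matrix:
R1 ← R1 / (-4/3).
R2 ← R2 − 5/3·R1.
R2 ← R2 / (-1/8).
R1 ← R1 + 9/8·R2.
R3 ← R3 − 9/5·R2.
R3 ← R3 / (857/15).
R1 ← R1 + 38·R3.
R2 ← R2 + 98/3·R3.
Reading off the reduced rows gives x = 3, y = -3/2, z = 2.

x = 3, y = -3/2, z = 2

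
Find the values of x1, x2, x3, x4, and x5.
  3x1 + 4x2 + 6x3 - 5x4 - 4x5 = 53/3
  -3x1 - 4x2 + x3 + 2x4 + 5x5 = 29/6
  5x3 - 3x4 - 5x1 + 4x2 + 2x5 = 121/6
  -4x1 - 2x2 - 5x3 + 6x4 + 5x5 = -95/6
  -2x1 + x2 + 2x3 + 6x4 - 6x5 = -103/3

x1 = 1, x2 = 2/3, x3 = 3/2, x4 = -3, x5 = 3

Row-reduce the augmented matrix:
R1 ← R1 / (3).
R2 ← R2 + 3·R1.
R3 ← R3 + 5·R1.
R4 ← R4 + 4·R1.
R5 ← R5 + 2·R1.
Swap R2 and R3.
R2 ← R2 / (32/3).
R1 ← R1 − 4/3·R2.
R4 ← R4 − 10/3·R2.
R5 ← R5 − 11/3·R2.
R3 ← R3 / (7).
R1 ← R1 − 1/8·R3.
R2 ← R2 − 45/32·R3.
R4 ← R4 + 27/16·R3.
R5 ← R5 − 27/32·R3.
R4 ← R4 / (241/112).
R1 ← R1 + 11/56·R4.
R2 ← R2 + 103/224·R4.
R3 ← R3 + 3/7·R4.
R5 ← R5 − 1551/224·R4.
R5 ← R5 / (-5581/482).
R1 ← R1 + 155/241·R5.
R2 ← R2 + 167/482·R5.
R3 ← R3 − 100/241·R5.
R4 ← R4 − 153/241·R5.
Reading off the reduced rows gives x1 = 1, x2 = 2/3, x3 = 3/2, x4 = -3, x5 = 3.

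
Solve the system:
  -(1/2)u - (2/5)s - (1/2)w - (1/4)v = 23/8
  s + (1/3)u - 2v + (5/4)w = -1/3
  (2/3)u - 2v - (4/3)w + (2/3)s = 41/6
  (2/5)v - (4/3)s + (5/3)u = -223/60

u = -7/4, v = -2, w = -3, s = 0

Row-reduce the augmented matrix:
R1 ← R1 / (-1/2).
R2 ← R2 − 1/3·R1.
R3 ← R3 − 2/3·R1.
R4 ← R4 − 5/3·R1.
R2 ← R2 / (-13/6).
R1 ← R1 − 1/2·R2.
R3 ← R3 + 7/3·R2.
R4 ← R4 + 13/30·R2.
R3 ← R3 / (-233/78).
R1 ← R1 − 63/52·R3.
R2 ← R2 + 11/26·R3.
R4 ← R4 + 37/20·R3.
R4 ← R4 / (-42059/17475).
R1 ← R1 − 819/1165·R4.
R2 ← R2 + 286/1165·R4.
R3 ← R3 − 256/1165·R4.
Reading off the reduced rows gives u = -7/4, v = -2, w = -3, s = 0.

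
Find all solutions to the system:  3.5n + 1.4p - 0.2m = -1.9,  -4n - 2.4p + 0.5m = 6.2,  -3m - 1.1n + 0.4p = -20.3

Row-reduce the augmented matrix:
R1 ← R1 / (-1/5).
R2 ← R2 − 1/2·R1.
R3 ← R3 + 3·R1.
R2 ← R2 / (19/4).
R1 ← R1 + 35/2·R2.
R3 ← R3 + 268/5·R2.
R3 ← R3 / (-3889/475).
R1 ← R1 + 56/19·R3.
R2 ← R2 − 22/95·R3.
Reading off the reduced rows gives m = 6, n = 1, p = -3.

m = 6, n = 1, p = -3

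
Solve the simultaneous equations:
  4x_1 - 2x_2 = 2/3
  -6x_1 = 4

Row-reduce the augmented matrix:
R1 ← R1 / (4).
R2 ← R2 + 6·R1.
R2 ← R2 / (-3).
R1 ← R1 + 1/2·R2.
Reading off the reduced rows gives x_1 = -2/3, x_2 = -5/3.

x_1 = -2/3, x_2 = -5/3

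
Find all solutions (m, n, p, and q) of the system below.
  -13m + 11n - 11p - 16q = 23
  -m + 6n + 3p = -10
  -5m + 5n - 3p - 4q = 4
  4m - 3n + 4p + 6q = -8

Row-reduce:
R1 ← R1 / (-13).
R2 ← R2 + 1·R1.
R3 ← R3 + 5·R1.
R4 ← R4 − 4·R1.
R2 ← R2 / (67/13).
R1 ← R1 + 11/13·R2.
R3 ← R3 − 10/13·R2.
R4 ← R4 − 5/13·R2.
R3 ← R3 / (44/67).
R1 ← R1 − 99/67·R3.
R2 ← R2 − 50/67·R3.
R4 ← R4 − 22/67·R3.
Row 4 reduces to 0 = 3/2, a contradiction. The system is inconsistent.

no solution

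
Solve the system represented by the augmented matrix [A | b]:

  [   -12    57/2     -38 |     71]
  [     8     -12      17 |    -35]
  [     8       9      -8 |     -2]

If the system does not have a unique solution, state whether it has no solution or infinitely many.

Row-reduce:
R1 ← R1 / (-12).
R2 ← R2 − 8·R1.
R3 ← R3 − 8·R1.
R2 ← R2 / (7).
R1 ← R1 + 19/8·R2.
R3 ← R3 − 28·R2.
Row 3 reduces to 0 = -4, a contradiction. The system is inconsistent.

no solution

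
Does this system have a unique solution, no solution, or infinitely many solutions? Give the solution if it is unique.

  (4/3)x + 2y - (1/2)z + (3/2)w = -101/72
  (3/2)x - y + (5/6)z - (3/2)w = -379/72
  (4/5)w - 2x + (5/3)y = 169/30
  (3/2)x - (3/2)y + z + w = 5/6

Row-reduce the augmented matrix:
R1 ← R1 / (4/3).
R2 ← R2 − 3/2·R1.
R3 ← R3 + 2·R1.
R4 ← R4 − 3/2·R1.
R2 ← R2 / (-13/4).
R1 ← R1 − 3/2·R2.
R3 ← R3 − 14/3·R2.
R4 ← R4 + 15/4·R2.
R3 ← R3 / (587/468).
R1 ← R1 − 7/26·R3.
R2 ← R2 + 67/156·R3.
R4 ← R4 + 5/104·R3.
R4 ← R4 / (1721/587).
R1 ← R1 + 54/2935·R4.
R2 ← R2 − 1344/2935·R4.
R3 ← R3 + 3573/2935·R4.
Reading off the reduced rows gives x = -7/3, y = -1/2, z = 4/3, w = 9/4.

x = -7/3, y = -1/2, z = 4/3, w = 9/4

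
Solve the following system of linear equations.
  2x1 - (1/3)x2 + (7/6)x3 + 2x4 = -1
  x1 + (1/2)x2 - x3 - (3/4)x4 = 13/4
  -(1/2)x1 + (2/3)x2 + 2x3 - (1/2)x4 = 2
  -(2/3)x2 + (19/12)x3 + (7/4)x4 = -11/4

no solution

Row-reduce:
R1 ← R1 / (2).
R2 ← R2 − 1·R1.
R3 ← R3 + 1/2·R1.
R2 ← R2 / (2/3).
R1 ← R1 + 1/6·R2.
R3 ← R3 − 7/12·R2.
R4 ← R4 + 2/3·R2.
R3 ← R3 / (353/96).
R1 ← R1 − 3/16·R3.
R2 ← R2 + 19/8·R3.
Row 4 reduces to 0 = 1, a contradiction. The system is inconsistent.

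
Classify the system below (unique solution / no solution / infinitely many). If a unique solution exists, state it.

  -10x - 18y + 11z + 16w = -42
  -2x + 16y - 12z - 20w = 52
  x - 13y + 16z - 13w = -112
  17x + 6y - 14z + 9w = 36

Row-reduce the augmented matrix:
R1 ← R1 / (-10).
R2 ← R2 + 2·R1.
R3 ← R3 − 1·R1.
R4 ← R4 − 17·R1.
R2 ← R2 / (98/5).
R1 ← R1 − 9/5·R2.
R3 ← R3 + 74/5·R2.
R4 ← R4 + 123/5·R2.
R3 ← R3 / (625/98).
R1 ← R1 − 10/49·R3.
R2 ← R2 + 71/98·R3.
R4 ← R4 + 643/49·R3.
R4 ← R4 / (-32763/625).
R1 ← R1 − 182/125·R4.
R2 ← R2 + 2793/625·R4.
R3 ← R3 + 2834/625·R4.
Reading off the reduced rows gives x = -2, y = 4, z = -2, w = 2.

x = -2, y = 4, z = -2, w = 2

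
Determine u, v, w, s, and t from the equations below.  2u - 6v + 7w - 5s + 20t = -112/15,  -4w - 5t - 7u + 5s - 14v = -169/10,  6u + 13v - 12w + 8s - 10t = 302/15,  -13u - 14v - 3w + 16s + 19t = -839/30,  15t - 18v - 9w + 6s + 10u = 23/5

u = 5/2, v = 1/3, w = 8/5, s = 5/3, t = -2/3

Row-reduce the augmented matrix:
R1 ← R1 / (2).
R2 ← R2 + 7·R1.
R3 ← R3 − 6·R1.
R4 ← R4 + 13·R1.
R5 ← R5 − 10·R1.
R2 ← R2 / (-35).
R1 ← R1 + 3·R2.
R3 ← R3 − 31·R2.
R4 ← R4 + 53·R2.
R5 ← R5 − 12·R2.
R3 ← R3 / (-1039/70).
R1 ← R1 − 61/35·R3.
R2 ← R2 + 41/70·R3.
R4 ← R4 − 401/35·R3.
R5 ← R5 + 1294/35·R3.
R4 ← R4 / (12090/1039).
R1 ← R1 + 29/1039·R4.
R2 ← R2 + 118/1039·R4.
R3 ← R3 + 835/1039·R4.
R5 ← R5 + 3115/1039·R4.
R5 ← R5 / (-8543/403).
R1 ← R1 − 6181/2015·R5.
R2 ← R2 + 1948/2015·R5.
R3 ← R3 − 1478/403·R5.
R4 ← R4 − 7096/2015·R5.
Reading off the reduced rows gives u = 5/2, v = 1/3, w = 8/5, s = 5/3, t = -2/3.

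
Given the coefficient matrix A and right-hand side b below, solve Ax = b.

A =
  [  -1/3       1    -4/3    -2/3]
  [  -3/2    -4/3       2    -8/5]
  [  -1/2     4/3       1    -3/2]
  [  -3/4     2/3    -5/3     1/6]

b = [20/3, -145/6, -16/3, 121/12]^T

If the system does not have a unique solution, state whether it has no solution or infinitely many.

Row-reduce the augmented matrix:
R1 ← R1 / (-1/3).
R2 ← R2 + 3/2·R1.
R3 ← R3 + 1/2·R1.
R4 ← R4 + 3/4·R1.
R2 ← R2 / (-35/6).
R1 ← R1 + 3·R2.
R3 ← R3 + 1/6·R2.
R4 ← R4 + 19/12·R2.
R3 ← R3 / (97/35).
R1 ← R1 + 4/35·R3.
R2 ← R2 + 48/35·R3.
R4 ← R4 + 88/105·R3.
R4 ← R4 / (3269/2910).
R1 ← R1 − 122/97·R4.
R2 ← R2 + 246/485·R4.
R3 ← R3 + 189/970·R4.
Reading off the reduced rows gives x_1 = 1, x_2 = 5, x_3 = -4, x_4 = 5.

x_1 = 1, x_2 = 5, x_3 = -4, x_4 = 5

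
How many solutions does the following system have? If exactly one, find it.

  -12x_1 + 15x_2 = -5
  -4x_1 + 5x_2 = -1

Row-reduce:
R1 ← R1 / (-12).
R2 ← R2 + 4·R1.
Row 2 reduces to 0 = 2/3, a contradiction. The system is inconsistent.

no solution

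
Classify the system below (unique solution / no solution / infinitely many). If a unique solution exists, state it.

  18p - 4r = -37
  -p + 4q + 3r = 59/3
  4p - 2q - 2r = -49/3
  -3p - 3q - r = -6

p = -3/2, q = 8/3, r = 5/2

Row-reduce the augmented matrix:
R1 ← R1 / (18).
R2 ← R2 + 1·R1.
R3 ← R3 − 4·R1.
R4 ← R4 + 3·R1.
R2 ← R2 / (4).
R3 ← R3 + 2·R2.
R4 ← R4 + 3·R2.
R3 ← R3 / (5/18).
R1 ← R1 + 2/9·R3.
R2 ← R2 − 25/36·R3.
R4 ← R4 − 5/12·R3.
R4 reduces to 0 = 0, so the extra equation is consistent.
Reading off the reduced rows gives p = -3/2, q = 8/3, r = 5/2.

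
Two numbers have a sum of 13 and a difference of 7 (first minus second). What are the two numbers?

first number: 10, second number: 3

Let x = first number, y = second number.
  x + y = 13
  x - y = 7
Row-reduce the augmented matrix:
R2 ← R2 − 1·R1.
R2 ← R2 / (-2).
R1 ← R1 − 1·R2.
Reading off the reduced rows gives x = 10, y = 3.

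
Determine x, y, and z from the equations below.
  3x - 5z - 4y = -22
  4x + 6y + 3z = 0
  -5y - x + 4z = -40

x = -6, y = 6, z = -4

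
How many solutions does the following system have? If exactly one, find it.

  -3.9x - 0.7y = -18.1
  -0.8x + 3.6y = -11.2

x = 5, y = -2

Row-reduce the augmented matrix:
R1 ← R1 / (-39/10).
R2 ← R2 + 4/5·R1.
R2 ← R2 / (146/39).
R1 ← R1 − 7/39·R2.
Reading off the reduced rows gives x = 5, y = -2.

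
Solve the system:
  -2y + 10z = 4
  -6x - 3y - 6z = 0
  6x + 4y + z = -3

no solution

Row-reduce:
Swap R1 and R2.
R1 ← R1 / (-6).
R3 ← R3 − 6·R1.
R2 ← R2 / (-2).
R1 ← R1 − 1/2·R2.
R3 ← R3 − 1·R2.
Row 3 reduces to 0 = -1, a contradiction. The system is inconsistent.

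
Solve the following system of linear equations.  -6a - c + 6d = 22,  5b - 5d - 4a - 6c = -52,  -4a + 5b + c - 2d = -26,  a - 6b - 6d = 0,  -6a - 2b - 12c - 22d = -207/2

Row-reduce:
R1 ← R1 / (-6).
R2 ← R2 + 4·R1.
R3 ← R3 + 4·R1.
R4 ← R4 − 1·R1.
R5 ← R5 + 6·R1.
R2 ← R2 / (5).
R3 ← R3 − 5·R2.
R4 ← R4 + 6·R2.
R5 ← R5 + 2·R2.
R3 ← R3 / (7).
R1 ← R1 − 1/6·R3.
R2 ← R2 + 16/15·R3.
R4 ← R4 + 197/30·R3.
R5 ← R5 + 197/15·R3.
R4 ← R4 / (-909/70).
R1 ← R1 + 15/14·R4.
R2 ← R2 + 47/35·R4.
R3 ← R3 − 3/7·R4.
R5 ← R5 + 909/35·R4.
Row 5 reduces to 0 = 1/2, a contradiction. The system is inconsistent.

no solution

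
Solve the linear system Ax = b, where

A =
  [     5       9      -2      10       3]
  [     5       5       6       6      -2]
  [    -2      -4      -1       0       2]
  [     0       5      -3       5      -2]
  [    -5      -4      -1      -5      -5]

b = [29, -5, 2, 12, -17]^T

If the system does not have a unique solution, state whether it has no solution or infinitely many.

infinitely many solutions

Row-reduce:
R1 ← R1 / (5).
R2 ← R2 − 5·R1.
R3 ← R3 + 2·R1.
R5 ← R5 + 5·R1.
R2 ← R2 / (-4).
R1 ← R1 − 9/5·R2.
R3 ← R3 + 2/5·R2.
R4 ← R4 − 5·R2.
R5 ← R5 − 5·R2.
R3 ← R3 / (-13/5).
R1 ← R1 − 16/5·R3.
R2 ← R2 + 2·R3.
R4 ← R4 − 7·R3.
R5 ← R5 − 7·R3.
R4 ← R4 / (154/13).
R1 ← R1 − 73/13·R4.
R2 ← R2 + 31/13·R4.
R3 ← R3 + 22/13·R4.
R5 ← R5 − 154/13·R4.
Rank is 4 with 5 unknowns, leaving x_5 free.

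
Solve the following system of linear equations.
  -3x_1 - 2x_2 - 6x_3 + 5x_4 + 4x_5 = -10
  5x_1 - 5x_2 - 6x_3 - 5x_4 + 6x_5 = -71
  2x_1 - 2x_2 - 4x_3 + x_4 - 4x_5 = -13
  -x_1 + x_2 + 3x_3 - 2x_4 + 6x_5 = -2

infinitely many solutions

Row-reduce:
R1 ← R1 / (-3).
R2 ← R2 − 5·R1.
R3 ← R3 − 2·R1.
R4 ← R4 + 1·R1.
R2 ← R2 / (-25/3).
R1 ← R1 − 2/3·R2.
R3 ← R3 + 10/3·R2.
R4 ← R4 − 5/3·R2.
R3 ← R3 / (-8/5).
R1 ← R1 − 18/25·R3.
R2 ← R2 − 48/25·R3.
R4 ← R4 − 9/5·R3.
R4 ← R4 / (3/8).
R1 ← R1 + 1/20·R4.
R2 ← R2 − 16/5·R4.
R3 ← R3 + 15/8·R4.
Rank is 4 with 5 unknowns, leaving x_5 free.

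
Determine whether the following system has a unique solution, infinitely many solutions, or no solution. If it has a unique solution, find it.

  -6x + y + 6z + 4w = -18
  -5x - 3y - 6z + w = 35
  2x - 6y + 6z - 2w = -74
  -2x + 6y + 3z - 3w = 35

Row-reduce the augmented matrix:
R1 ← R1 / (-6).
R2 ← R2 + 5·R1.
R3 ← R3 − 2·R1.
R4 ← R4 + 2·R1.
R2 ← R2 / (-23/6).
R1 ← R1 + 1/6·R2.
R3 ← R3 + 17/3·R2.
R4 ← R4 − 17/3·R2.
R3 ← R3 / (558/23).
R1 ← R1 + 12/23·R3.
R2 ← R2 − 66/23·R3.
R4 ← R4 + 351/23·R3.
R4 ← R4 / (-187/31).
R1 ← R1 + 47/93·R4.
R2 ← R2 − 26/93·R4.
R3 ← R3 − 32/279·R4.
Reading off the reduced rows gives x = -4, y = 6, z = -6, w = -3.

x = -4, y = 6, z = -6, w = -3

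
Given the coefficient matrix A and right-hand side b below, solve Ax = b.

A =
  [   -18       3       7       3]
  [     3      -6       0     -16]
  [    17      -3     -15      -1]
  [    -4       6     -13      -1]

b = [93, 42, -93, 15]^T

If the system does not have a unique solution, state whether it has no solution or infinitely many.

x_1 = -6, x_2 = -2, x_3 = 0, x_4 = -3

Row-reduce the augmented matrix:
R1 ← R1 / (-18).
R2 ← R2 − 3·R1.
R3 ← R3 − 17·R1.
R4 ← R4 + 4·R1.
R2 ← R2 / (-11/2).
R1 ← R1 + 1/6·R2.
R3 ← R3 + 1/6·R2.
R4 ← R4 − 16/3·R2.
R3 ← R3 / (-278/33).
R1 ← R1 + 14/33·R3.
R2 ← R2 + 7/33·R3.
R4 ← R4 + 443/33·R3.
R4 ← R4 / (-2831/139).
R1 ← R1 − 26/139·R4.
R2 ← R2 − 1151/417·R4.
R3 ← R3 + 38/139·R4.
Reading off the reduced rows gives x_1 = -6, x_2 = -2, x_3 = 0, x_4 = -3.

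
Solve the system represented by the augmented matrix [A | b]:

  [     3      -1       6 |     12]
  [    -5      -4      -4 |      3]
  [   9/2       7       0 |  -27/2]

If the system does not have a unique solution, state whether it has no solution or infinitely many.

Row-reduce:
R1 ← R1 / (3).
R2 ← R2 + 5·R1.
R3 ← R3 − 9/2·R1.
R2 ← R2 / (-17/3).
R1 ← R1 + 1/3·R2.
R3 ← R3 − 17/2·R2.
Row 3 reduces to 0 = 3, a contradiction. The system is inconsistent.

no solution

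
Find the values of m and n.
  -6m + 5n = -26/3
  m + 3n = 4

m = 2, n = 2/3

From equation 2: m = 4 − 3·n.
Substitute into equation 1 and solve: n = 2/3.
Then m = 2.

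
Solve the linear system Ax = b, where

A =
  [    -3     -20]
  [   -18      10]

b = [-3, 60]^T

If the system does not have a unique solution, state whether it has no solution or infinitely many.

Row-reduce the augmented matrix:
R1 ← R1 / (-3).
R2 ← R2 + 18·R1.
R2 ← R2 / (130).
R1 ← R1 − 20/3·R2.
Reading off the reduced rows gives x_1 = -3, x_2 = 3/5.

x_1 = -3, x_2 = 3/5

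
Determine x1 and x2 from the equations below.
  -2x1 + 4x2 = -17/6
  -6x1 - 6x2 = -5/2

Row-reduce the augmented matrix:
R1 ← R1 / (-2).
R2 ← R2 + 6·R1.
R2 ← R2 / (-18).
R1 ← R1 + 2·R2.
Reading off the reduced rows gives x1 = 3/4, x2 = -1/3.

x1 = 3/4, x2 = -1/3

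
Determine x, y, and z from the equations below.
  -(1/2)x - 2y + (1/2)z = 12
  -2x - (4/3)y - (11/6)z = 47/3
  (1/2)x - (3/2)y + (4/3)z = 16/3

Row-reduce the augmented matrix:
R1 ← R1 / (-1/2).
R2 ← R2 + 2·R1.
R3 ← R3 − 1/2·R1.
R2 ← R2 / (20/3).
R1 ← R1 − 4·R2.
R3 ← R3 + 7/2·R2.
R3 ← R3 / (-43/240).
R1 ← R1 − 13/10·R3.
R2 ← R2 + 23/40·R3.
Reading off the reduced rows gives x = -2, y = -6, z = -2.

x = -2, y = -6, z = -2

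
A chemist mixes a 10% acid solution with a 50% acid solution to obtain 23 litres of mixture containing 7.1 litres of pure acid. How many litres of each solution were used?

Let a = litres of solution A, b = litres of solution B.
  a + b = 23
  (1/10)a + (1/2)b = 71/10
From equation 1: a = 23 − b.
Substitute into equation 2 and solve: b = 12.
Then a = 11.

litres of solution A: 11, litres of solution B: 12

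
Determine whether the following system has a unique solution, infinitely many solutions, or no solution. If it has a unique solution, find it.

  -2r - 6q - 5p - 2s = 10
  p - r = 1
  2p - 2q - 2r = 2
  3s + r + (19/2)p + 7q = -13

Row-reduce:
R1 ← R1 / (-5).
R2 ← R2 − 1·R1.
R3 ← R3 − 2·R1.
R4 ← R4 − 19/2·R1.
R2 ← R2 / (-6/5).
R1 ← R1 − 6/5·R2.
R3 ← R3 + 22/5·R2.
R4 ← R4 + 22/5·R2.
R3 ← R3 / (7/3).
R1 ← R1 + 1·R3.
R2 ← R2 − 7/6·R3.
R4 ← R4 − 7/3·R3.
Rank is 3 with 4 unknowns, leaving s free.

infinitely many solutions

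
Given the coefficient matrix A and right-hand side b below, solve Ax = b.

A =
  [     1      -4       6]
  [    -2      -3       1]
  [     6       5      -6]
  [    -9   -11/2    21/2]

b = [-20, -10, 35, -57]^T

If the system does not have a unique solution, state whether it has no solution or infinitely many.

Row-reduce:
R2 ← R2 + 2·R1.
R3 ← R3 − 6·R1.
R4 ← R4 + 9·R1.
R2 ← R2 / (-11).
R1 ← R1 + 4·R2.
R3 ← R3 − 29·R2.
R4 ← R4 + 83/2·R2.
R3 ← R3 / (-85/11).
R1 ← R1 − 14/11·R3.
R2 ← R2 + 13/11·R3.
R4 ← R4 − 170/11·R3.
Row 4 reduces to 0 = -2, a contradiction. The system is inconsistent.

no solution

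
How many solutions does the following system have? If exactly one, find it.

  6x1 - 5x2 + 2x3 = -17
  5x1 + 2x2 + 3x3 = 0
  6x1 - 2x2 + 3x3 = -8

Row-reduce the augmented matrix:
R1 ← R1 / (6).
R2 ← R2 − 5·R1.
R3 ← R3 − 6·R1.
R2 ← R2 / (37/6).
R1 ← R1 + 5/6·R2.
R3 ← R3 − 3·R2.
R3 ← R3 / (13/37).
R1 ← R1 − 19/37·R3.
R2 ← R2 − 8/37·R3.
Reading off the reduced rows gives x1 = -4, x2 = 1, x3 = 6.

x1 = -4, x2 = 1, x3 = 6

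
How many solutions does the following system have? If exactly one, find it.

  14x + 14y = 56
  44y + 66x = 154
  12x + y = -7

Row-reduce the augmented matrix:
R1 ← R1 / (14).
R2 ← R2 − 66·R1.
R3 ← R3 − 12·R1.
R2 ← R2 / (-22).
R1 ← R1 − 1·R2.
R3 ← R3 + 11·R2.
R3 reduces to 0 = 0, so the extra equation is consistent.
Reading off the reduced rows gives x = -1, y = 5.

x = -1, y = 5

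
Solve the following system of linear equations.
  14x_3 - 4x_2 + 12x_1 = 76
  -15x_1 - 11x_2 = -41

Row-reduce:
R1 ← R1 / (12).
R2 ← R2 + 15·R1.
R2 ← R2 / (-16).
R1 ← R1 + 1/3·R2.
Rank is 2 with 3 unknowns, leaving x_3 free.

infinitely many solutions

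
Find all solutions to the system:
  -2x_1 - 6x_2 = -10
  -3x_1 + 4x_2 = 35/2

Row-reduce the augmented matrix:
R1 ← R1 / (-2).
R2 ← R2 + 3·R1.
R2 ← R2 / (13).
R1 ← R1 − 3·R2.
Reading off the reduced rows gives x_1 = -5/2, x_2 = 5/2.

x_1 = -5/2, x_2 = 5/2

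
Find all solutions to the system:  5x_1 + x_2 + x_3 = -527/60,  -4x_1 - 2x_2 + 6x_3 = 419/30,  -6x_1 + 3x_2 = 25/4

x_1 = -5/3, x_2 = -5/4, x_3 = 4/5

Row-reduce the augmented matrix:
R1 ← R1 / (5).
R2 ← R2 + 4·R1.
R3 ← R3 + 6·R1.
R2 ← R2 / (-6/5).
R1 ← R1 − 1/5·R2.
R3 ← R3 − 21/5·R2.
R3 ← R3 / (25).
R1 ← R1 − 4/3·R3.
R2 ← R2 + 17/3·R3.
Reading off the reduced rows gives x_1 = -5/3, x_2 = -5/4, x_3 = 4/5.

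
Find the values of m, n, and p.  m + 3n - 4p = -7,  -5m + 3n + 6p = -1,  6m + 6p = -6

m = -1, n = -2, p = 0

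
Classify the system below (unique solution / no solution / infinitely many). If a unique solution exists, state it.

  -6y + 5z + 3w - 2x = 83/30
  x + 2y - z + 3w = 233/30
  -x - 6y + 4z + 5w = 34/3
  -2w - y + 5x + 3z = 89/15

x = 8/3, y = -3/2, z = -3/2, w = 11/5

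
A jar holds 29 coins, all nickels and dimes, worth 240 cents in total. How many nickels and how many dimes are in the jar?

nickels: 10, dimes: 19

Let n = nickels, d = dimes.
  n + d = 29
  5n + 10d = 240
Row-reduce the augmented matrix:
R2 ← R2 − 5·R1.
R2 ← R2 / (5).
R1 ← R1 − 1·R2.
Reading off the reduced rows gives n = 10, d = 19.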